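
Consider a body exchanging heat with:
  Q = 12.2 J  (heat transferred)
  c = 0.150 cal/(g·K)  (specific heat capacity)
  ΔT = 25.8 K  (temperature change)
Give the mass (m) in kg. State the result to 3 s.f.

7.53×10^-4 kg

Rearranging: m = Q/(c·ΔT).
Q = 12.2 J; c = 0.150 cal/(g·K) = 627.6 J/(kg·K); ΔT = 25.8 K.
m = 7.535×10^-4 kg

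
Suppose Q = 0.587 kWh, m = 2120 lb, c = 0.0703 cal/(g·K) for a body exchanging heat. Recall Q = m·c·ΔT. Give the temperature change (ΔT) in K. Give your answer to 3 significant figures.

7.47 K

Rearranging Q = m·c·ΔT for ΔT: ΔT = Q/(m·c).
Q = 0.587 kWh = 2.113×10^6 J; m = 2120 lb = 961.6 kg; c = 0.0703 cal/(g·K) = 294.1 J/(kg·K).
ΔT = 7.471 K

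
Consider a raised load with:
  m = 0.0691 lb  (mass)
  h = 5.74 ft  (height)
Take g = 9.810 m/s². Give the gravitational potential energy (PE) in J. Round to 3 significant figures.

PE is given directly by: PE = mgh.
m = 0.0691 lb = 0.03134 kg; h = 5.74 ft = 1.750 m; g = 9.810 m/s².
PE = 0.5379 J

0.538 J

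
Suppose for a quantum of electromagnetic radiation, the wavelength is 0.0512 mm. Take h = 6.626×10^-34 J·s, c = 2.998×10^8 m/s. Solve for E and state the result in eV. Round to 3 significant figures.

0.0242 eV

E is given directly by: E = hc/λ.
λ = 0.0512 mm = 5.120×10^-5 m; h = 6.626×10^-34 J·s; c = 2.998×10^8 m/s.
E = 3.880×10^-21 J
3.880×10^-21 J × (1 eV / 1.602×10^-19 J) = 0.02422 eV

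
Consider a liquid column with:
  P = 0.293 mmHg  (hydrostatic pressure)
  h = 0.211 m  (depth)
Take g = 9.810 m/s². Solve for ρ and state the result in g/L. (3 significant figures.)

18.9 g/L

Solving P = ρ·g·h for ρ: ρ = P/(g·h).
P = 0.293 mmHg = 39.06 Pa; h = 0.211 m; g = 9.810 m/s².
ρ = 18.87 kg/m³
Since 1 g/L = 1 kg/m³, 18.87 g/L.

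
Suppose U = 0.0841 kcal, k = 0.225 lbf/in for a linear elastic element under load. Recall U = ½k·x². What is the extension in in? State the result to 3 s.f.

166 in

Solving U = ½k·x² for x: x = √(2U/k).
U = 0.0841 kcal = 351.9 J; k = 0.225 lbf/in = 39.40 N/m.
x = 4.226 m
4.226 m × (1 in / 0.02540 m) = 166.4 in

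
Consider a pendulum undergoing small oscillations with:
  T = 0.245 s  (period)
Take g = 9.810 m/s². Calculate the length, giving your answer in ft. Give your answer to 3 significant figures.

0.0489 ft

Rearranging T = 2π√(L/g) for L: L = g·(T/2π)².
T = 0.245 s; g = 9.810 m/s².
L = 0.01492 m
0.01492 m × (1 ft / 0.3048 m) = 0.04894 ft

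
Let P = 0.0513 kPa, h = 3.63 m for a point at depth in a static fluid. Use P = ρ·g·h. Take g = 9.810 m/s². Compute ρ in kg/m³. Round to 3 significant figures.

1.44 kg/m³

Rearranging: ρ = P/(g·h).
P = 0.0513 kPa = 51.30 Pa; h = 3.63 m; g = 9.810 m/s².
ρ = 1.441 kg/m³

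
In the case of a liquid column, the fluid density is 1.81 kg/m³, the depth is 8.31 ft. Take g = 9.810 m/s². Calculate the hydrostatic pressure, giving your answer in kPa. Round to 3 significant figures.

Directly: P = ρgh.
ρ = 1.81 kg/m³; h = 8.31 ft = 2.533 m; g = 9.810 m/s².
P = 44.97 Pa
44.97 Pa × (1 kPa / 1000 Pa) = 0.04497 kPa

0.0450 kPa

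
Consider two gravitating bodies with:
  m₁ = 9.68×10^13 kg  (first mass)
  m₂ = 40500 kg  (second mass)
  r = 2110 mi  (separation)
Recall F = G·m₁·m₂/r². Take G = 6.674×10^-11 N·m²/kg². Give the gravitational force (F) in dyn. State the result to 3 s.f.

From Newton's law of gravitation: F = Gm₁m₂/r².
m₁ = 9.68×10^13 kg; m₂ = 40500 kg; r = 2110 mi = 3.396×10^6 m; G = 6.674×10^-11 N·m²/kg².
F = 2.269×10^-5 N  (the unit combination reduces to kg·m/s² = N)
2.269×10^-5 N × (1 dyn / 1.000×10^-5 N) = 2.269 dyn

2.27 dyn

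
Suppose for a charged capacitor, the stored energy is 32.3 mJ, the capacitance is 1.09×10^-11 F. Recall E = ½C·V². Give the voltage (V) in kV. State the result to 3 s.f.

77.0 kV

Solving E = ½C·V² for V: V = √(2E/C).
E = 32.3 mJ = 0.03230 J; C = 1.09×10^-11 F.
V = 76984 V
76984 V × (1 kV / 1000 V) = 76.98 kV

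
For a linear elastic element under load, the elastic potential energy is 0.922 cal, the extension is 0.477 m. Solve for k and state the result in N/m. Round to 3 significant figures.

Rearranging U = ½k·x² for k: k = 2U/x².
U = 0.922 cal = 3.858 J; x = 0.477 m.
k = 33.91 N/m

33.9 N/m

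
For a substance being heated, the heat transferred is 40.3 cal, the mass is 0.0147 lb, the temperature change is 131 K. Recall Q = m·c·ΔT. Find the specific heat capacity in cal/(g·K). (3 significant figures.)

Rearranging: c = Q/(m·ΔT).
Q = 40.3 cal = 168.6 J; m = 0.0147 lb = 0.006668 kg; ΔT = 131 K.
c = 193.0 J/(kg·K)
193.0 J/(kg·K) × (1 cal/(g·K) / 4184 J/(kg·K)) = 0.04614 cal/(g·K)

0.0461 cal/(g·K)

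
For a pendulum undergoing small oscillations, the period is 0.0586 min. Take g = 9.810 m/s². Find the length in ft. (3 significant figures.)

10.1 ft

Solving T = 2π√(L/g) for L: L = g·(T/2π)².
T = 0.0586 min = 3.516 s; g = 9.810 m/s².
L = 3.072 m
3.072 m × (1 ft / 0.3048 m) = 10.08 ft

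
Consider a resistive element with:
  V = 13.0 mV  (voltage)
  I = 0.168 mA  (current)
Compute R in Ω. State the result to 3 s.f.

From Ohm's law: R = V/I.
V = 13.0 mV = 0.01300 V; I = 0.168 mA = 1.680×10^-4 A.
R = 77.38 Ω

77.4 Ω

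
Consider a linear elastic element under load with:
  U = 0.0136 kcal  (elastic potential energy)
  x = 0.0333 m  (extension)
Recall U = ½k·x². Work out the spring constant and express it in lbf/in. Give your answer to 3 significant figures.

Rearranging U = ½k·x² for k: k = 2U/x².
U = 0.0136 kcal = 56.90 J; x = 0.0333 m.
k = 1.026×10^5 N/m
1.026×10^5 N/m × (1 lbf/in / 175.1 N/m) = 586.0 lbf/in

586 lbf/in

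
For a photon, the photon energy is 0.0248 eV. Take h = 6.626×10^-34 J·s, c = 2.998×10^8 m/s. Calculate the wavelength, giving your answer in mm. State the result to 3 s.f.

Rearranging E = h·c/λ for λ: λ = hc/E.
E = 0.0248 eV = 3.973×10^-21 J; h = 6.626×10^-34 J·s; c = 2.998×10^8 m/s.
λ = 4.999×10^-5 m
4.999×10^-5 m × (1 mm / 0.001000 m) = 0.04999 mm

0.0500 mm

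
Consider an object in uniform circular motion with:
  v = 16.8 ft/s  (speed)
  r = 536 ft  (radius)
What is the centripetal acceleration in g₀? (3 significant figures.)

Directly: a = v²/r.
v = 16.8 ft/s = 5.121 m/s; r = 536 ft = 163.4 m.
a = 0.1605 m/s²
0.1605 m/s² × (1 g₀ / 9.807 m/s²) = 0.01637 g₀

0.0164 g₀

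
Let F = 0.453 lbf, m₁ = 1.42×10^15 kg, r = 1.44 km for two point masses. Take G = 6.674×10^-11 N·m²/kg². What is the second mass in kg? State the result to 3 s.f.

44.1 kg

From Newton's law of gravitation: m₂ = F·r²/(G·m₁).
F = 0.453 lbf = 2.015 N; m₁ = 1.42×10^15 kg; r = 1.44 km = 1440 m; G = 6.674×10^-11 N·m²/kg².
m₂ = 44.09 kg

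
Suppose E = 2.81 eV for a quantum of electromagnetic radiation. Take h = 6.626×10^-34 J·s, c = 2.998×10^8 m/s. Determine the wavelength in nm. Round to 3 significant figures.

Solving E = h·c/λ for λ: λ = hc/E.
E = 2.81 eV = 4.502×10^-19 J; h = 6.626×10^-34 J·s; c = 2.998×10^8 m/s.
λ = 4.412×10^-7 m
4.412×10^-7 m × (1 nm / 1.000×10^-9 m) = 441.2 nm

441 nm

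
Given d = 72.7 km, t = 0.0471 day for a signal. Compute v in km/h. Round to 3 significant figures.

v is given directly by: v = d/t.
d = 72.7 km = 72700 m; t = 0.0471 day = 4069 s.
v = 17.86 m/s
17.86 m/s × (1 km/h / 0.2778 m/s) = 64.31 km/h

64.3 km/h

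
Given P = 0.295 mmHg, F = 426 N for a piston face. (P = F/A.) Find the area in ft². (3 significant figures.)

Solving P = F/A for A: A = F/P.
P = 0.295 mmHg = 39.33 Pa; F = 426 N.
A = 10.83 m²
10.83 m² × (1 ft² / 0.09290 m²) = 116.6 ft²

117 ft²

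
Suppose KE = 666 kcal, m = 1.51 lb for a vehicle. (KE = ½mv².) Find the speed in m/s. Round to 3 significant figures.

2850 m/s

Rearranging KE = ½mv² for v: v = √(2·KE/m).
KE = 666 kcal = 2.787×10^6 J; m = 1.51 lb = 0.6849 kg.
v = 2853 m/s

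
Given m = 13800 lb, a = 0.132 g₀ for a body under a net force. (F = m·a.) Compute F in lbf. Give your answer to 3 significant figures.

F is given directly by: F = m·a.
m = 13800 lb = 6260 kg; a = 0.132 g₀ = 1.294 m/s².
F = 8103 N  (the unit combination reduces to kg·m/s² = N)
8103 N × (1 lbf / 4.448 N) = 1822 lbf

1820 lbf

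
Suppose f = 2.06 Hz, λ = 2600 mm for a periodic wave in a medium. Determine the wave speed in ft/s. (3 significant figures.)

v is given directly by: v = fλ.
f = 2.06 Hz; λ = 2600 mm = 2.600 m.
v = 5.356 m/s
5.356 m/s × (1 ft/s / 0.3048 m/s) = 17.57 ft/s

17.6 ft/s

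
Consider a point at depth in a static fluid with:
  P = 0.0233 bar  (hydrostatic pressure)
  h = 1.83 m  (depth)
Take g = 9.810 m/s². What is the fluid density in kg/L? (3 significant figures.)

Rearranging: ρ = P/(g·h).
P = 0.0233 bar = 2330 Pa; h = 1.83 m; g = 9.810 m/s².
ρ = 129.8 kg/m³
129.8 kg/m³ × (1 kg/L / 1000 kg/m³) = 0.1298 kg/L

0.130 kg/L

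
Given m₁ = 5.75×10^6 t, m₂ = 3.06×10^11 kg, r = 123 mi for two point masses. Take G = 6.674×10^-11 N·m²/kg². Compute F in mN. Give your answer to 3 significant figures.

3000 mN

Directly: F = Gm₁m₂/r².
m₁ = 5.75×10^6 t = 5.750×10^9 kg; m₂ = 3.06×10^11 kg; r = 123 mi = 1.979×10^5 m; G = 6.674×10^-11 N·m²/kg².
F = 2.997 N  (the unit combination reduces to kg·m/s² = N)
2.997 N × (1 mN / 0.001000 N) = 2997 mN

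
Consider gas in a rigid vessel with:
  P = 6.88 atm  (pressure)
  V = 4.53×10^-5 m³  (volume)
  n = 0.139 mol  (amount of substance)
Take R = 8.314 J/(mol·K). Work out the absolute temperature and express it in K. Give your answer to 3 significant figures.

27.3 K

Solving PV = nRT for T: T = PV/(nR).
P = 6.88 atm = 6.971×10^5 Pa; V = 4.53×10^-5 m³; n = 0.139 mol; R = 8.314 J/(mol·K).
T = 27.33 K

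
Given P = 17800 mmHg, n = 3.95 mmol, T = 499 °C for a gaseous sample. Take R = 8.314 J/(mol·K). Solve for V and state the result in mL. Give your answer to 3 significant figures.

10.7 mL

From the ideal-gas law: V = nRT/P.
P = 17800 mmHg = 2.373×10^6 Pa; n = 3.95 mmol = 0.003950 mol; T = 499 °C = 772.1 K; R = 8.314 J/(mol·K).
V = 1.069×10^-5 m³
1.069×10^-5 m³ × (1 mL / 1.000×10^-6 m³) = 10.69 mL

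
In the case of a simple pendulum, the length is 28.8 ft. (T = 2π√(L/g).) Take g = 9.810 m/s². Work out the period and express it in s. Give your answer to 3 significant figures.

5.94 s

Directly: T = 2π√(L/g).
L = 28.8 ft = 8.778 m; g = 9.810 m/s².
T = 5.944 s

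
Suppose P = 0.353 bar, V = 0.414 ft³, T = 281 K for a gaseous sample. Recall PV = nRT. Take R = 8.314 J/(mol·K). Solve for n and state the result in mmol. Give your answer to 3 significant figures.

177 mmol

Rearranging: n = PV/(RT).
P = 0.353 bar = 35300 Pa; V = 0.414 ft³ = 0.01172 m³; T = 281 K; R = 8.314 J/(mol·K).
n = 0.1771 mol
0.1771 mol × (1 mmol / 0.001000 mol) = 177.1 mmol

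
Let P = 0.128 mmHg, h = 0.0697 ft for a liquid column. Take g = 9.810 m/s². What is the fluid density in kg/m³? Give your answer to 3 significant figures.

Rearranging: ρ = P/(g·h).
P = 0.128 mmHg = 17.07 Pa; h = 0.0697 ft = 0.02124 m; g = 9.810 m/s².
ρ = 81.88 kg/m³

81.9 kg/m³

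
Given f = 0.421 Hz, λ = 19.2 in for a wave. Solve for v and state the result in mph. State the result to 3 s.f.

0.459 mph

Directly: v = fλ.
f = 0.421 Hz; λ = 19.2 in = 0.4877 m.
v = 0.2053 m/s
0.2053 m/s × (1 mph / 0.4470 m/s) = 0.4593 mph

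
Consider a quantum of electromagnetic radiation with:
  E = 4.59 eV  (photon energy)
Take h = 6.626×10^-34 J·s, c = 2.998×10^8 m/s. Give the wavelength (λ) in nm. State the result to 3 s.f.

270 nm

Rearranging: λ = hc/E.
E = 4.59 eV = 7.354×10^-19 J; h = 6.626×10^-34 J·s; c = 2.998×10^8 m/s.
λ = 2.701×10^-7 m
2.701×10^-7 m × (1 nm / 1.000×10^-9 m) = 270.1 nm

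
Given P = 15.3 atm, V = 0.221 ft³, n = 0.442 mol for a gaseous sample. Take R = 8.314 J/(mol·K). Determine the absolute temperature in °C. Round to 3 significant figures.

Rearranging PV = nRT for T: T = PV/(nR).
P = 15.3 atm = 1.550×10^6 Pa; V = 0.221 ft³ = 0.006258 m³; n = 0.442 mol; R = 8.314 J/(mol·K).
T = 2640 K
2640 K − 273.15 = 2367 °C

2370 °C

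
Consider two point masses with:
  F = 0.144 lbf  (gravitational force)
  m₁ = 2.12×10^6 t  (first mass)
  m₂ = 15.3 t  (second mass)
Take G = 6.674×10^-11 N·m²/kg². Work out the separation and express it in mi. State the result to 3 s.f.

0.0361 mi

Rearranging: r = √(G·m₁m₂/F).
F = 0.144 lbf = 0.6405 N; m₁ = 2.12×10^6 t = 2.120×10^9 kg; m₂ = 15.3 t = 15300 kg; G = 6.674×10^-11 N·m²/kg².
r = 58.13 m
58.13 m × (1 mi / 1609 m) = 0.03612 mi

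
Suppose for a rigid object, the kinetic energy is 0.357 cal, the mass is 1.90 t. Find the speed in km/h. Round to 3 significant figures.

0.143 km/h

Rearranging KE = ½mv² for v: v = √(2·KE/m).
KE = 0.357 cal = 1.494 J; m = 1.90 t = 1900 kg.
v = 0.03965 m/s
0.03965 m/s × (1 km/h / 0.2778 m/s) = 0.1427 km/h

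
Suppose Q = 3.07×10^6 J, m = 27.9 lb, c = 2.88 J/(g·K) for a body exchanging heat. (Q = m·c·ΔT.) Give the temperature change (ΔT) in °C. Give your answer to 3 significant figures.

84.2 °C

Rearranging: ΔT = Q/(m·c).
Q = 3.07×10^6 J; m = 27.9 lb = 12.66 kg; c = 2.88 J/(g·K) = 2880 J/(kg·K).
ΔT = 84.23 K
Since 1 °C = 1 K, 84.23 °C.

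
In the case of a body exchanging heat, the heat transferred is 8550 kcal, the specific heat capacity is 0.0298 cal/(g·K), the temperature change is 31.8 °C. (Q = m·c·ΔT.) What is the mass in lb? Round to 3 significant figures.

19900 lb

Rearranging Q = m·c·ΔT for m: m = Q/(c·ΔT).
Q = 8550 kcal = 3.577×10^7 J; c = 0.0298 cal/(g·K) = 124.7 J/(kg·K); ΔT = 31.8 °C = 31.80 K.
m = 9022 kg
9022 kg × (1 lb / 0.4536 kg) = 19891 lb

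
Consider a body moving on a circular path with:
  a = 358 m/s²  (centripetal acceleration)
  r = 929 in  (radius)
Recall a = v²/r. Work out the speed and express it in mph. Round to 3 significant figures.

206 mph

Solving a = v²/r for v: v = √(a·r).
a = 358 m/s²; r = 929 in = 23.60 m.
v = 91.91 m/s
91.91 m/s × (1 mph / 0.4470 m/s) = 205.6 mph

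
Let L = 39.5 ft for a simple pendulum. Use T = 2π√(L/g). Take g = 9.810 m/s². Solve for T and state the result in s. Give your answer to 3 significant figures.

6.96 s

Directly: T = 2π√(L/g).
L = 39.5 ft = 12.04 m; g = 9.810 m/s².
T = 6.961 s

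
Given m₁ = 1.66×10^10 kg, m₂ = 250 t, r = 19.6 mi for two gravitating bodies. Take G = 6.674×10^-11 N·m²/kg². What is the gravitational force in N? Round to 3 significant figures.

2.78×10^-4 N

From Newton's law of gravitation: F = Gm₁m₂/r².
m₁ = 1.66×10^10 kg; m₂ = 250 t = 2.500×10^5 kg; r = 19.6 mi = 31543 m; G = 6.674×10^-11 N·m²/kg².
F = 2.784×10^-4 N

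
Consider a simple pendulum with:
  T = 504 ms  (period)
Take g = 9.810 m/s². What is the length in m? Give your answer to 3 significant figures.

Rearranging: L = g·(T/2π)².
T = 504 ms = 0.5040 s; g = 9.810 m/s².
L = 0.06312 m

0.0631 m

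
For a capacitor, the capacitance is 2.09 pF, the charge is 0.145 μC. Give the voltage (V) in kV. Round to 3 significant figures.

69.4 kV

Solving C = Q/V for V: V = Q/C.
C = 2.09 pF = 2.090×10^-12 F; Q = 0.145 μC = 1.450×10^-7 C.
V = 69378 V
69378 V × (1 kV / 1000 V) = 69.38 kV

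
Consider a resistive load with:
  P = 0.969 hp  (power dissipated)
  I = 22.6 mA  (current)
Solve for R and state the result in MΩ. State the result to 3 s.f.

Rearranging: R = P/I².
P = 0.969 hp = 722.6 W; I = 22.6 mA = 0.02260 A.
R = 1.415×10^6 Ω
1.415×10^6 Ω × (1 MΩ / 1.000×10^6 Ω) = 1.415 MΩ

1.41 MΩ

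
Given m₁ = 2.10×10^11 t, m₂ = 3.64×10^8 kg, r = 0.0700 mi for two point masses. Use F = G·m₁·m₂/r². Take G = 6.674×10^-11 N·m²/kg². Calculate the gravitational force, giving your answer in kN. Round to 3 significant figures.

4.02×10^5 kN

F is given directly by: F = Gm₁m₂/r².
m₁ = 2.10×10^11 t = 2.100×10^14 kg; m₂ = 3.64×10^8 kg; r = 0.0700 mi = 112.7 m; G = 6.674×10^-11 N·m²/kg².
F = 4.020×10^8 N  (the unit combination reduces to kg·m/s² = N)
4.020×10^8 N × (1 kN / 1000 N) = 4.020×10^5 kN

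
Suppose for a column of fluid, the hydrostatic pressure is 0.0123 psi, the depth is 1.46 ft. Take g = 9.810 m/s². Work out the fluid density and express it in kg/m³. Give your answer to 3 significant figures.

Solving P = ρ·g·h for ρ: ρ = P/(g·h).
P = 0.0123 psi = 84.81 Pa; h = 1.46 ft = 0.4450 m; g = 9.810 m/s².
ρ = 19.43 kg/m³

19.4 kg/m³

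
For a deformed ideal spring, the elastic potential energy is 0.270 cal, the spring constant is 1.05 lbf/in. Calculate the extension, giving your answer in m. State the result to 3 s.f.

0.111 m

Solving U = ½k·x² for x: x = √(2U/k).
U = 0.270 cal = 1.130 J; k = 1.05 lbf/in = 183.9 N/m.
x = 0.1108 m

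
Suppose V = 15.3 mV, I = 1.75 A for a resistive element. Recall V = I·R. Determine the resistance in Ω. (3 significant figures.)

Rearranging V = I·R for R: R = V/I.
V = 15.3 mV = 0.01530 V; I = 1.75 A.
R = 0.008743 Ω

0.00874 Ω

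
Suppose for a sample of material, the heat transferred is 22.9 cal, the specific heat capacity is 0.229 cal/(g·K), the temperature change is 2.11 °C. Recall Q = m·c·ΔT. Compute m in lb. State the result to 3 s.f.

0.104 lb

Rearranging Q = m·c·ΔT for m: m = Q/(c·ΔT).
Q = 22.9 cal = 95.81 J; c = 0.229 cal/(g·K) = 958.1 J/(kg·K); ΔT = 2.11 °C = 2.110 K.
m = 0.04739 kg
0.04739 kg × (1 lb / 0.4536 kg) = 0.1045 lb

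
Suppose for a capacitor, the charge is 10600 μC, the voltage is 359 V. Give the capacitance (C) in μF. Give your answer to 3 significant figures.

29.5 μF

Directly: C = Q/V.
Q = 10600 μC = 0.01060 C; V = 359 V.
C = 2.953×10^-5 F
2.953×10^-5 F × (1 μF / 1.000×10^-6 F) = 29.53 μF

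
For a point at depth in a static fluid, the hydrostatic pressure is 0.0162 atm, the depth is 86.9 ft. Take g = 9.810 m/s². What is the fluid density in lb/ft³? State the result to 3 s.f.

Rearranging P = ρ·g·h for ρ: ρ = P/(g·h).
P = 0.0162 atm = 1641 Pa; h = 86.9 ft = 26.49 m; g = 9.810 m/s².
ρ = 6.317 kg/m³
6.317 kg/m³ × (1 lb/ft³ / 16.02 kg/m³) = 0.3944 lb/ft³

0.394 lb/ft³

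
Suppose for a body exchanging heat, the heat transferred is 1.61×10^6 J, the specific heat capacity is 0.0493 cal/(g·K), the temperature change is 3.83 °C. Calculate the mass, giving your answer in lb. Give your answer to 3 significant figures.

Solving Q = m·c·ΔT for m: m = Q/(c·ΔT).
Q = 1.61×10^6 J; c = 0.0493 cal/(g·K) = 206.3 J/(kg·K); ΔT = 3.83 °C = 3.830 K.
m = 2038 kg
2038 kg × (1 lb / 0.4536 kg) = 4493 lb

4490 lb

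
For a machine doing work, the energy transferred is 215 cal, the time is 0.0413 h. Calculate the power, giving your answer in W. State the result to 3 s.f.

6.05 W

Directly: P = W/t.
W = 215 cal = 899.6 J; t = 0.0413 h = 148.7 s.
P = 6.050 W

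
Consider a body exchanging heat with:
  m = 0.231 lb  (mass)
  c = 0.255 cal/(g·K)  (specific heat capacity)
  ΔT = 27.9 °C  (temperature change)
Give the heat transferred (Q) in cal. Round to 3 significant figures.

745 cal

Directly: Q = mcΔT.
m = 0.231 lb = 0.1048 kg; c = 0.255 cal/(g·K) = 1067 J/(kg·K); ΔT = 27.9 °C = 27.90 K.
Q = 3119 J
3119 J × (1 cal / 4.184 J) = 745.5 cal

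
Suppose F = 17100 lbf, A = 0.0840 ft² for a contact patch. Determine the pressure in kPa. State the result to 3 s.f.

P is given directly by: P = F/A.
F = 17100 lbf = 76065 N; A = 0.0840 ft² = 0.007804 m².
P = 9.747×10^6 Pa
9.747×10^6 Pa × (1 kPa / 1000 Pa) = 9747 kPa

9750 kPa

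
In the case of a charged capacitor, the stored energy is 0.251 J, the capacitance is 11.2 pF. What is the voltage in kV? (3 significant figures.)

Rearranging E = ½C·V² for V: V = √(2E/C).
E = 0.251 J; C = 11.2 pF = 1.120×10^-11 F.
V = 2.117×10^5 V
2.117×10^5 V × (1 kV / 1000 V) = 211.7 kV

212 kV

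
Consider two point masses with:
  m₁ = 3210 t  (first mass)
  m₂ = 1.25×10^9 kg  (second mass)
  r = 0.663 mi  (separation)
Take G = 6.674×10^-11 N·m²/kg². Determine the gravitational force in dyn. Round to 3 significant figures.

F is given directly by: F = Gm₁m₂/r².
m₁ = 3210 t = 3.210×10^6 kg; m₂ = 1.25×10^9 kg; r = 0.663 mi = 1067 m; G = 6.674×10^-11 N·m²/kg².
F = 0.2352 N  (the unit combination reduces to kg·m/s² = N)
0.2352 N × (1 dyn / 1.000×10^-5 N) = 23522 dyn

23500 dyn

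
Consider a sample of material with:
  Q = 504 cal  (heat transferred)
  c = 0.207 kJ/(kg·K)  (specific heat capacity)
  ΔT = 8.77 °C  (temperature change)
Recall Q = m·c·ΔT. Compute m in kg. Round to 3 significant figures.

Rearranging: m = Q/(c·ΔT).
Q = 504 cal = 2109 J; c = 0.207 kJ/(kg·K) = 207.0 J/(kg·K); ΔT = 8.77 °C = 8.770 K.
m = 1.162 kg

1.16 kg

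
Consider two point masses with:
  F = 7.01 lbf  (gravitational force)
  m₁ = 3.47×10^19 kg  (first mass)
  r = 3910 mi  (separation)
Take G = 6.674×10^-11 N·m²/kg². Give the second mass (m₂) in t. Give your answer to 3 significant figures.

Rearranging F = G·m₁·m₂/r² for m₂: m₂ = F·r²/(G·m₁).
F = 7.01 lbf = 31.18 N; m₁ = 3.47×10^19 kg; r = 3910 mi = 6.293×10^6 m; G = 6.674×10^-11 N·m²/kg².
m₂ = 5.331×10^5 kg
5.331×10^5 kg × (1 t / 1000 kg) = 533.1 t

533 t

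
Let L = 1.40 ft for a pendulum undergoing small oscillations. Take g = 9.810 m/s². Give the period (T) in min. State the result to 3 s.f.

0.0218 min

Directly: T = 2π√(L/g).
L = 1.40 ft = 0.4267 m; g = 9.810 m/s².
T = 1.310 s
1.310 s × (1 min / 60.00 s) = 0.02184 min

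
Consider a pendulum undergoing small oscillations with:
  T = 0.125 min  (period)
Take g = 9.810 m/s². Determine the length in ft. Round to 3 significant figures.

45.9 ft

Solving T = 2π√(L/g) for L: L = g·(T/2π)².
T = 0.125 min = 7.500 s; g = 9.810 m/s².
L = 13.98 m
13.98 m × (1 ft / 0.3048 m) = 45.86 ft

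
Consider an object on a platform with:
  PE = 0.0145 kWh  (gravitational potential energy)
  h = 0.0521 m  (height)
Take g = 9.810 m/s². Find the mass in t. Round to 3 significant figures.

Rearranging: m = PE/(g·h).
PE = 0.0145 kWh = 52200 J; h = 0.0521 m; g = 9.810 m/s².
m = 1.021×10^5 kg
1.021×10^5 kg × (1 t / 1000 kg) = 102.1 t

102 t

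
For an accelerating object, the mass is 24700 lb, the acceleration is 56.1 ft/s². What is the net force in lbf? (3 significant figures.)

43100 lbf

Directly: F = m·a.
m = 24700 lb = 11204 kg; a = 56.1 ft/s² = 17.10 m/s².
F = 1.916×10^5 N  (the unit combination reduces to kg·m/s² = N)
1.916×10^5 N × (1 lbf / 4.448 N) = 43068 lbf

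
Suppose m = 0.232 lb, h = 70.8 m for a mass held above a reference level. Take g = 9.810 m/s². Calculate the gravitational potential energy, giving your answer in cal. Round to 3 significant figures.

PE is given directly by: PE = mgh.
m = 0.232 lb = 0.1052 kg; h = 70.8 m; g = 9.810 m/s².
PE = 73.09 J
73.09 J × (1 cal / 4.184 J) = 17.47 cal

17.5 cal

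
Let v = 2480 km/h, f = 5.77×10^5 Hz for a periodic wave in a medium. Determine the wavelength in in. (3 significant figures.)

0.0470 in

Rearranging: λ = v/f.
v = 2480 km/h = 688.9 m/s; f = 5.77×10^5 Hz.
λ = 0.001194 m
0.001194 m × (1 in / 0.02540 m) = 0.04700 in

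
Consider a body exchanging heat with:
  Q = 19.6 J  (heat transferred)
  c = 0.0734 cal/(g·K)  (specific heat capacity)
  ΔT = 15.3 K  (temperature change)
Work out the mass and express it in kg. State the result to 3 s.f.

Solving Q = m·c·ΔT for m: m = Q/(c·ΔT).
Q = 19.6 J; c = 0.0734 cal/(g·K) = 307.1 J/(kg·K); ΔT = 15.3 K.
m = 0.004171 kg

0.00417 kg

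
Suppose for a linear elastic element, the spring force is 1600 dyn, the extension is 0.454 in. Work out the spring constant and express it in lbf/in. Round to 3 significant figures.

From Hooke's law: k = F/x.
F = 1600 dyn = 0.01600 N; x = 0.454 in = 0.01153 m.
k = 1.387 N/m
1.387 N/m × (1 lbf/in / 175.1 N/m) = 0.007923 lbf/in

0.00792 lbf/in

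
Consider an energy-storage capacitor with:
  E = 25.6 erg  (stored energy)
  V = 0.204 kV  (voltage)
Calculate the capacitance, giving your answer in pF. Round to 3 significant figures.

123 pF

Solving E = ½C·V² for C: C = 2E/V².
E = 25.6 erg = 2.560×10^-6 J; V = 0.204 kV = 204.0 V.
C = 1.230×10^-10 F
1.230×10^-10 F × (1 pF / 1.000×10^-12 F) = 123.0 pF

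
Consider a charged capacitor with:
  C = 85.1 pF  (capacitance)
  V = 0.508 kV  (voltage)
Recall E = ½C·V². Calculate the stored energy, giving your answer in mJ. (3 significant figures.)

E is given directly by: E = ½CV².
C = 85.1 pF = 8.510×10^-11 F; V = 0.508 kV = 508.0 V.
E = 1.098×10^-5 J  (the unit combination reduces to kg·m²/s² = J)
1.098×10^-5 J × (1 mJ / 0.001000 J) = 0.01098 mJ

0.0110 mJ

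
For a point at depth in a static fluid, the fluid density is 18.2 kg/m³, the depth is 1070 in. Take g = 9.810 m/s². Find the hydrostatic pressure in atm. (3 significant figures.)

P is given directly by: P = ρgh.
ρ = 18.2 kg/m³; h = 1070 in = 27.18 m; g = 9.810 m/s².
P = 4852 Pa
4852 Pa × (1 atm / 1.013×10^5 Pa) = 0.04789 atm

0.0479 atm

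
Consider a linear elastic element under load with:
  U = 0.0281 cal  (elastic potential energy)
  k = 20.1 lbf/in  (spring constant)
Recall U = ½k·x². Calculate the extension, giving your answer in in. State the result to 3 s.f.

0.322 in

Rearranging: x = √(2U/k).
U = 0.0281 cal = 0.1176 J; k = 20.1 lbf/in = 3520 N/m.
x = 0.008173 m
0.008173 m × (1 in / 0.02540 m) = 0.3218 in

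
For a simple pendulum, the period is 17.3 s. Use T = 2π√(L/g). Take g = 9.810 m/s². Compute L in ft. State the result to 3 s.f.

244 ft

Solving T = 2π√(L/g) for L: L = g·(T/2π)².
T = 17.3 s; g = 9.810 m/s².
L = 74.37 m
74.37 m × (1 ft / 0.3048 m) = 244.0 ft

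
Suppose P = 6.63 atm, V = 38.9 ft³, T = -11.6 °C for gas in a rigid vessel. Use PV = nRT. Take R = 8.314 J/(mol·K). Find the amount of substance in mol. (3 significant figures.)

340 mol

Rearranging PV = nRT for n: n = PV/(RT).
P = 6.63 atm = 6.718×10^5 Pa; V = 38.9 ft³ = 1.102 m³; T = -11.6 °C = 261.5 K; R = 8.314 J/(mol·K).
n = 340.3 mol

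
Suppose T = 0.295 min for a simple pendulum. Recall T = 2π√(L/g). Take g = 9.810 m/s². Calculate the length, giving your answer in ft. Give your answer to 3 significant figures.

255 ft

Solving T = 2π√(L/g) for L: L = g·(T/2π)².
T = 0.295 min = 17.70 s; g = 9.810 m/s².
L = 77.85 m
77.85 m × (1 ft / 0.3048 m) = 255.4 ft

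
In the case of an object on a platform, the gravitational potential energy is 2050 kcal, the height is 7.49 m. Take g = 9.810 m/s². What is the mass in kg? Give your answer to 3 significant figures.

1.17×10^5 kg

Solving PE = m·g·h for m: m = PE/(g·h).
PE = 2050 kcal = 8.577×10^6 J; h = 7.49 m; g = 9.810 m/s².
m = 1.167×10^5 kg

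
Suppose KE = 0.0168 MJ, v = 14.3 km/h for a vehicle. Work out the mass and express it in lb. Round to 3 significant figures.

Rearranging KE = ½mv² for m: m = 2·KE/v².
KE = 0.0168 MJ = 16800 J; v = 14.3 km/h = 3.972 m/s.
m = 2129 kg
2129 kg × (1 lb / 0.4536 kg) = 4695 lb

4690 lb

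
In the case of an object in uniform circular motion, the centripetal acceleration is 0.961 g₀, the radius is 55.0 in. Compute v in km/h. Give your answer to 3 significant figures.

13.1 km/h

Rearranging: v = √(a·r).
a = 0.961 g₀ = 9.424 m/s²; r = 55.0 in = 1.397 m.
v = 3.628 m/s
3.628 m/s × (1 km/h / 0.2778 m/s) = 13.06 km/h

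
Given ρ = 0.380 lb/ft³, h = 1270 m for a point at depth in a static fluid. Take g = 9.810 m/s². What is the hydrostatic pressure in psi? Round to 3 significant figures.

P is given directly by: P = ρgh.
ρ = 0.380 lb/ft³ = 6.087 kg/m³; h = 1270 m; g = 9.810 m/s².
P = 75836 Pa
75836 Pa × (1 psi / 6895 Pa) = 11.00 psi

11.0 psi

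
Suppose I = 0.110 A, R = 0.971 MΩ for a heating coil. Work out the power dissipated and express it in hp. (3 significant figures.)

15.8 hp

Directly: P = I²R.
I = 0.110 A; R = 0.971 MΩ = 9.710×10^5 Ω.
P = 11749 W
11749 W × (1 hp / 745.7 W) = 15.76 hp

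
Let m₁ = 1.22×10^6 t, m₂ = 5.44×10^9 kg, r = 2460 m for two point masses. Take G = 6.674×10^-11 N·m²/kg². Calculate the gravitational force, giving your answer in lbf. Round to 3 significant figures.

From Newton's law of gravitation: F = Gm₁m₂/r².
m₁ = 1.22×10^6 t = 1.220×10^9 kg; m₂ = 5.44×10^9 kg; r = 2460 m; G = 6.674×10^-11 N·m²/kg².
F = 73.19 N
73.19 N × (1 lbf / 4.448 N) = 16.45 lbf

16.5 lbf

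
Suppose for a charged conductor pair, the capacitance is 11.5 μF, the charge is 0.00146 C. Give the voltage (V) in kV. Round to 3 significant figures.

Rearranging: V = Q/C.
C = 11.5 μF = 1.150×10^-5 F; Q = 0.00146 C.
V = 127.0 V  (the unit combination reduces to kg·m²/(A·s³) = V)
127.0 V × (1 kV / 1000 V) = 0.1270 kV

0.127 kV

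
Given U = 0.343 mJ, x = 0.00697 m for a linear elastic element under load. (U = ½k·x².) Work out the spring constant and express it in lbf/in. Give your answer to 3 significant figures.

Solving U = ½k·x² for k: k = 2U/x².
U = 0.343 mJ = 3.430×10^-4 J; x = 0.00697 m.
k = 14.12 N/m
14.12 N/m × (1 lbf/in / 175.1 N/m) = 0.08063 lbf/in

0.0806 lbf/in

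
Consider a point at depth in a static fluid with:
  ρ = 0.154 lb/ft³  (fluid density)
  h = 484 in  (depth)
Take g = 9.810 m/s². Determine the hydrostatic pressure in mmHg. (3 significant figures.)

P is given directly by: P = ρgh.
ρ = 0.154 lb/ft³ = 2.467 kg/m³; h = 484 in = 12.29 m; g = 9.810 m/s².
P = 297.5 Pa
297.5 Pa × (1 mmHg / 133.3 Pa) = 2.231 mmHg

2.23 mmHg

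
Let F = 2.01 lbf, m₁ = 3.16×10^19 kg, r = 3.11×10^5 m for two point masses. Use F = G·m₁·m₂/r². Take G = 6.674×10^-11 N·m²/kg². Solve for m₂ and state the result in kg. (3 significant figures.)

Rearranging: m₂ = F·r²/(G·m₁).
F = 2.01 lbf = 8.941 N; m₁ = 3.16×10^19 kg; r = 3.11×10^5 m; G = 6.674×10^-11 N·m²/kg².
m₂ = 410.0 kg

410 kg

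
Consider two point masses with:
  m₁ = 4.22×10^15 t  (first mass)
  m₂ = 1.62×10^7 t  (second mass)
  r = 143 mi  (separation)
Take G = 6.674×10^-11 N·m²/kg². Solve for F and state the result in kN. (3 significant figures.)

86100 kN

From Newton's law of gravitation: F = Gm₁m₂/r².
m₁ = 4.22×10^15 t = 4.220×10^18 kg; m₂ = 1.62×10^7 t = 1.620×10^10 kg; r = 143 mi = 2.301×10^5 m; G = 6.674×10^-11 N·m²/kg².
F = 8.615×10^7 N  (the unit combination reduces to kg·m/s² = N)
8.615×10^7 N × (1 kN / 1000 N) = 86148 kN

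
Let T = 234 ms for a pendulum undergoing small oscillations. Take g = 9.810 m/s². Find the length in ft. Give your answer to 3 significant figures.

0.0446 ft

Rearranging T = 2π√(L/g) for L: L = g·(T/2π)².
T = 234 ms = 0.2340 s; g = 9.810 m/s².
L = 0.01361 m
0.01361 m × (1 ft / 0.3048 m) = 0.04464 ft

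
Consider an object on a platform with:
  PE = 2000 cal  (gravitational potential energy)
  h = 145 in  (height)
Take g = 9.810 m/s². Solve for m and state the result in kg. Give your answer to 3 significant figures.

Rearranging: m = PE/(g·h).
PE = 2000 cal = 8368 J; h = 145 in = 3.683 m; g = 9.810 m/s².
m = 231.6 kg

232 kg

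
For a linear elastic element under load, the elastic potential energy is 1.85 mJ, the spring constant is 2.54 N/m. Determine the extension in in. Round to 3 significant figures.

Rearranging: x = √(2U/k).
U = 1.85 mJ = 0.001850 J; k = 2.54 N/m.
x = 0.03817 m
0.03817 m × (1 in / 0.02540 m) = 1.503 in

1.50 in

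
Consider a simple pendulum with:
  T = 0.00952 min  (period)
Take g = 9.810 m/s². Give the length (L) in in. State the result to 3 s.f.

3.19 in

Solving T = 2π√(L/g) for L: L = g·(T/2π)².
T = 0.00952 min = 0.5712 s; g = 9.810 m/s².
L = 0.08107 m
0.08107 m × (1 in / 0.02540 m) = 3.192 in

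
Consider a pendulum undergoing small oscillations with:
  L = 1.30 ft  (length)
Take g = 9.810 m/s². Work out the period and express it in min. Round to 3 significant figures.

Directly: T = 2π√(L/g).
L = 1.30 ft = 0.3962 m; g = 9.810 m/s².
T = 1.263 s
1.263 s × (1 min / 60.00 s) = 0.02105 min

0.0210 min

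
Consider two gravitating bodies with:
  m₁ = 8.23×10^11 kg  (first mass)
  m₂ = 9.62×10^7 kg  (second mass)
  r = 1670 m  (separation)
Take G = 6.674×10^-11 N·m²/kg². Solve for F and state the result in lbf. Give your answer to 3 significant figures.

426 lbf

From Newton's law of gravitation: F = Gm₁m₂/r².
m₁ = 8.23×10^11 kg; m₂ = 9.62×10^7 kg; r = 1670 m; G = 6.674×10^-11 N·m²/kg².
F = 1895 N
1895 N × (1 lbf / 4.448 N) = 425.9 lbf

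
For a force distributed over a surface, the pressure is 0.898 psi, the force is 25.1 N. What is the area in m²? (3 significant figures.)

0.00405 m²

Solving P = F/A for A: A = F/P.
P = 0.898 psi = 6191 Pa; F = 25.1 N.
A = 0.004054 m²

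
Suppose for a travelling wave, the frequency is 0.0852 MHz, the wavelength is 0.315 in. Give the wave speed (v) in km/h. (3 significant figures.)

2450 km/h

Directly: v = fλ.
f = 0.0852 MHz = 85200 Hz; λ = 0.315 in = 0.008001 m.
v = 681.7 m/s
681.7 m/s × (1 km/h / 0.2778 m/s) = 2454 km/h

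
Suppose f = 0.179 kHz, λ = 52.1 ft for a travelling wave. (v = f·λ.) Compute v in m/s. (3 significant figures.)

2840 m/s

Directly: v = fλ.
f = 0.179 kHz = 179.0 Hz; λ = 52.1 ft = 15.88 m.
v = 2843 m/s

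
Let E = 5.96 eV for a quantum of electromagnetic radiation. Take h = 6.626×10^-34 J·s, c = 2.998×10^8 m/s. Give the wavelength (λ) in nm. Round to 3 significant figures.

208 nm

Rearranging E = h·c/λ for λ: λ = hc/E.
E = 5.96 eV = 9.549×10^-19 J; h = 6.626×10^-34 J·s; c = 2.998×10^8 m/s.
λ = 2.080×10^-7 m
2.080×10^-7 m × (1 nm / 1.000×10^-9 m) = 208.0 nm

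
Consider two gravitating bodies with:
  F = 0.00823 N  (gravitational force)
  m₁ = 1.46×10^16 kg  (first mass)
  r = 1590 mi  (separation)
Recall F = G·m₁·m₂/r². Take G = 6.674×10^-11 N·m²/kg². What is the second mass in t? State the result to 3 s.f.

55.3 t

From Newton's law of gravitation: m₂ = F·r²/(G·m₁).
F = 0.00823 N; m₁ = 1.46×10^16 kg; r = 1590 mi = 2.559×10^6 m; G = 6.674×10^-11 N·m²/kg².
m₂ = 55304 kg
55304 kg × (1 t / 1000 kg) = 55.30 t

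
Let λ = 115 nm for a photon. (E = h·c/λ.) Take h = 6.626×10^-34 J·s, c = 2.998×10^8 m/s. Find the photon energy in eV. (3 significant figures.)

Directly: E = hc/λ.
λ = 115 nm = 1.150×10^-7 m; h = 6.626×10^-34 J·s; c = 2.998×10^8 m/s.
E = 1.727×10^-18 J
1.727×10^-18 J × (1 eV / 1.602×10^-19 J) = 10.78 eV

10.8 eV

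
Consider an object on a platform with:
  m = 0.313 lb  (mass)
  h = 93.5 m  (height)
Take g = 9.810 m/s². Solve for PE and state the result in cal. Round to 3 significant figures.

31.1 cal

PE is given directly by: PE = mgh.
m = 0.313 lb = 0.1420 kg; h = 93.5 m; g = 9.810 m/s².
PE = 130.2 J
130.2 J × (1 cal / 4.184 J) = 31.12 cal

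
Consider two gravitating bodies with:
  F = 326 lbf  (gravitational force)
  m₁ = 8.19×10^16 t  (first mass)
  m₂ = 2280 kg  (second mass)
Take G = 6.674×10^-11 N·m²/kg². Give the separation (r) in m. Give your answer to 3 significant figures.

Rearranging: r = √(G·m₁m₂/F).
F = 326 lbf = 1450 N; m₁ = 8.19×10^16 t = 8.190×10^19 kg; m₂ = 2280 kg; G = 6.674×10^-11 N·m²/kg².
r = 92704 m

92700 m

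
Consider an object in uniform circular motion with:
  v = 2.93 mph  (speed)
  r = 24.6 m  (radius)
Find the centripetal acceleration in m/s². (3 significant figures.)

a is given directly by: a = v²/r.
v = 2.93 mph = 1.310 m/s; r = 24.6 m.
a = 0.06974 m/s²

0.0697 m/s²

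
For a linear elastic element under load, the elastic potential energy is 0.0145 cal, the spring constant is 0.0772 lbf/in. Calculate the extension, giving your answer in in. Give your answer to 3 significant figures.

Rearranging U = ½k·x² for x: x = √(2U/k).
U = 0.0145 cal = 0.06067 J; k = 0.0772 lbf/in = 13.52 N/m.
x = 0.09473 m
0.09473 m × (1 in / 0.02540 m) = 3.730 in

3.73 in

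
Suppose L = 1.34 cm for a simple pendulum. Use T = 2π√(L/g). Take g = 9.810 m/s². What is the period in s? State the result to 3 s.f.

0.232 s

T is given directly by: T = 2π√(L/g).
L = 1.34 cm = 0.01340 m; g = 9.810 m/s².
T = 0.2322 s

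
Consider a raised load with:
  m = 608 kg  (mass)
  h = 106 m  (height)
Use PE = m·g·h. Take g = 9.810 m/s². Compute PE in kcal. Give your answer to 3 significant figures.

Directly: PE = mgh.
m = 608 kg; h = 106 m; g = 9.810 m/s².
PE = 6.322×10^5 J
6.322×10^5 J × (1 kcal / 4184 J) = 151.1 kcal

151 kcal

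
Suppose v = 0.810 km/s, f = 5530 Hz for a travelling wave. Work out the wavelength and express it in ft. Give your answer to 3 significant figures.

Solving v = f·λ for λ: λ = v/f.
v = 0.810 km/s = 810.0 m/s; f = 5530 Hz.
λ = 0.1465 m
0.1465 m × (1 ft / 0.3048 m) = 0.4806 ft

0.481 ft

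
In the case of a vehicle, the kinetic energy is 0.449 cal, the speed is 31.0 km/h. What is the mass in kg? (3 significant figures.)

Solving KE = ½mv² for m: m = 2·KE/v².
KE = 0.449 cal = 1.879 J; v = 31.0 km/h = 8.611 m/s.
m = 0.05067 kg

0.0507 kg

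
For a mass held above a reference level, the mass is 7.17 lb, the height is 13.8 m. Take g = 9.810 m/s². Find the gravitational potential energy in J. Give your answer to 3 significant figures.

440 J

PE is given directly by: PE = mgh.
m = 7.17 lb = 3.252 kg; h = 13.8 m; g = 9.810 m/s².
PE = 440.3 J  (the unit combination reduces to kg·m²/s² = J)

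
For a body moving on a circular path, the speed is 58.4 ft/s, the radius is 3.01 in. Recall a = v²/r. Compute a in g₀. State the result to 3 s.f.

423 g₀

a is given directly by: a = v²/r.
v = 58.4 ft/s = 17.80 m/s; r = 3.01 in = 0.07645 m.
a = 4144 m/s²
4144 m/s² × (1 g₀ / 9.807 m/s²) = 422.6 g₀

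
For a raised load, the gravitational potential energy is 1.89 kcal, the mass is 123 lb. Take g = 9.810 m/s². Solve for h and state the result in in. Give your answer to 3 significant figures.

Rearranging PE = m·g·h for h: h = PE/(m·g).
PE = 1.89 kcal = 7908 J; m = 123 lb = 55.79 kg; g = 9.810 m/s².
h = 14.45 m
14.45 m × (1 in / 0.02540 m) = 568.8 in

569 in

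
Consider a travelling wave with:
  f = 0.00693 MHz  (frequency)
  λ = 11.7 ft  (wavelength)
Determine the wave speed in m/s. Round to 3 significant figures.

v is given directly by: v = fλ.
f = 0.00693 MHz = 6930 Hz; λ = 11.7 ft = 3.566 m.
v = 24713 m/s

24700 m/s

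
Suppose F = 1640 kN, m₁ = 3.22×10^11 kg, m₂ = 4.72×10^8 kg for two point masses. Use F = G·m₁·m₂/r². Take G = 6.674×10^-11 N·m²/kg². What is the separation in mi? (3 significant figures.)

0.0489 mi

Rearranging: r = √(G·m₁m₂/F).
F = 1640 kN = 1.640×10^6 N; m₁ = 3.22×10^11 kg; m₂ = 4.72×10^8 kg; G = 6.674×10^-11 N·m²/kg².
r = 78.64 m
78.64 m × (1 mi / 1609 m) = 0.04887 mi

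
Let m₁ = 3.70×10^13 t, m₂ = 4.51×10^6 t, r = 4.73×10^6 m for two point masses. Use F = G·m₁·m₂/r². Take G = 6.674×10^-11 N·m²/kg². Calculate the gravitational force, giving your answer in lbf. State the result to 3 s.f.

From Newton's law of gravitation: F = Gm₁m₂/r².
m₁ = 3.70×10^13 t = 3.700×10^16 kg; m₂ = 4.51×10^6 t = 4.510×10^9 kg; r = 4.73×10^6 m; G = 6.674×10^-11 N·m²/kg².
F = 497.8 N  (the unit combination reduces to kg·m/s² = N)
497.8 N × (1 lbf / 4.448 N) = 111.9 lbf

112 lbf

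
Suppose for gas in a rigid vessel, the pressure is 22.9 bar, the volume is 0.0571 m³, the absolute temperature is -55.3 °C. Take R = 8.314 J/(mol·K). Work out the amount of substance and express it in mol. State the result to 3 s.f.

72.2 mol

Rearranging: n = PV/(RT).
P = 22.9 bar = 2.290×10^6 Pa; V = 0.0571 m³; T = -55.3 °C = 217.8 K; R = 8.314 J/(mol·K).
n = 72.19 mol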